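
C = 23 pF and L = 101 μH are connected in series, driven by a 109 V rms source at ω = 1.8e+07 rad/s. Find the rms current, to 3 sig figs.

X_L = ωL = 1820 Ω
X_C = 1/(ωC) = 2420 Ω
Net reactance X = X_L − X_C = -597 Ω
Z = − j597 Ω
|Z| = √(0² + 597²) = 597 Ω
I = V/|Z| = 109/597 = 182 mA

182 mA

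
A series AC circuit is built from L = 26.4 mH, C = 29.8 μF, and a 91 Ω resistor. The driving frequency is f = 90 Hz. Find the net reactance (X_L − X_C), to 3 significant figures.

ω = 2πf = 565.5 rad/s
X_L = ωL = 14.9 Ω
X_C = 1/(ωC) = 59.3 Ω
X = 14.9 − 59.3 = -44.4 Ω

-44.4 Ω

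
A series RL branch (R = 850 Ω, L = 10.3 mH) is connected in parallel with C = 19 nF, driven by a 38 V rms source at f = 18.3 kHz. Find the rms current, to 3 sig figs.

63.7 mA

ω = 2πf = 115000 rad/s
X_L = ωL = 1180 Ω
X_C = 1/(ωC) = 458 Ω
Branch 1 (R+jX_L): Z₁ = 850 + j1180 Ω, |Z₁| = 1460 Ω
Branch 2 (−jX_C): Z₂ = −j458 Ω
Parallel: Z = Z₁Z₂/(Z₁+Z₂), |Z| = 597 Ω, ∠Z = -76.2°
I = V/|Z| = 38/597 = 63.7 mA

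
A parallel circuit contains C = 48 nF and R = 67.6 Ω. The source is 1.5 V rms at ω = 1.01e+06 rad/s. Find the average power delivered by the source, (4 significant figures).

33.28 mW

X_C = 1/(ωC) = 20.63 Ω
Parallel: admittances add. Y = 1/R + jωC
Y = (0.01479 + j0.04848) S
|Y| = 0.05069 S → |Z| = 1/|Y| = 19.73 Ω, ∠Z = −∠Y = -73.03°
I = V/|Z| = 76.03 mA
P = VI cos φ = 1.5 × 0.07603 × cos(-73.03°) = 33.28 mW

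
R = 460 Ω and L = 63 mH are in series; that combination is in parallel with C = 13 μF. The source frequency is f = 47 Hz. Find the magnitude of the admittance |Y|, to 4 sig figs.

ω = 2πf = 295.3 rad/s
X_L = ωL = 18.60 Ω
X_C = 1/(ωC) = 260.5 Ω
Branch 1 (R+jX_L): Z₁ = 460.0 + j18.60 Ω, |Z₁| = 460.4 Ω
Branch 2 (−jX_C): Z₂ = −j260.5 Ω
Parallel: Z = Z₁Z₂/(Z₁+Z₂), |Z| = 230.7 Ω, ∠Z = -59.95°
|Y| = 1/|Z| = 4.334 mS

4.334 mS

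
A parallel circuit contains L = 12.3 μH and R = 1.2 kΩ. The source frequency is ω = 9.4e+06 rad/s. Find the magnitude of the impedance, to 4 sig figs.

X_L = ωL = 115.6 Ω
Parallel: admittances add. Y = 1/R + 1/(jωL)
Y = (0.0008333 − j0.008649) S
|Y| = 0.008689 S → |Z| = 1/|Y| = 115.1 Ω, ∠Z = −∠Y = 84.50°

115.1 Ω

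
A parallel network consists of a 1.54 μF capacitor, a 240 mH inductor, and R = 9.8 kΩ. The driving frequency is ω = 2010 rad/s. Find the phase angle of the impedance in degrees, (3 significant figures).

X_L = ωL = 482 Ω
X_C = 1/(ωC) = 323 Ω
Parallel: admittances add. Y = 1/R + 1/(jωL) + jωC
Y = (0.000102 + j0.00102) S
|Y| = 0.00103 S → |Z| = 1/|Y| = 973 Ω, ∠Z = −∠Y = -84.3°

-84.3°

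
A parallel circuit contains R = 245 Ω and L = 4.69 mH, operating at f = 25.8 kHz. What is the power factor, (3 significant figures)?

ω = 2πf = 162100 rad/s
X_L = ωL = 760 Ω
Parallel: admittances add. Y = 1/R + 1/(jωL)
Y = (0.00408 − j0.00132) S
|Y| = 0.00429 S → |Z| = 1/|Y| = 233 Ω, ∠Z = −∠Y = 17.9°
cos φ = cos(17.9°) = 0.952

0.952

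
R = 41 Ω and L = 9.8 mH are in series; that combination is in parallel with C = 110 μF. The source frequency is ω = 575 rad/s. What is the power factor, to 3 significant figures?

0.371

X_L = ωL = 5.63 Ω
X_C = 1/(ωC) = 15.8 Ω
Branch 1 (R+jX_L): Z₁ = 41.0 + j5.63 Ω, |Z₁| = 41.4 Ω
Branch 2 (−jX_C): Z₂ = −j15.8 Ω
Parallel: Z = Z₁Z₂/(Z₁+Z₂), |Z| = 15.5 Ω, ∠Z = -68.2°
cos φ = cos(-68.2°) = 0.371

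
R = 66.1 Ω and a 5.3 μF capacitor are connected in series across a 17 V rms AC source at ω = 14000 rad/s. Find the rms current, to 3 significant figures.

X_C = 1/(ωC) = 13.5 Ω
Z = 66.1 − j13.5 Ω
|Z| = √(66.1² + 13.5²) = 67.5 Ω
I = V/|Z| = 17/67.5 = 252 mA

252 mA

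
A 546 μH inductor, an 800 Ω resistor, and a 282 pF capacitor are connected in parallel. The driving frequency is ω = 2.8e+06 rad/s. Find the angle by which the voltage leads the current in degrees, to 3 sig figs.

X_L = ωL = 1530 Ω
X_C = 1/(ωC) = 1270 Ω
Parallel: admittances add. Y = 1/R + 1/(jωL) + jωC
Y = (0.00125 + j0.000135) S
|Y| = 0.00126 S → |Z| = 1/|Y| = 795 Ω, ∠Z = −∠Y = -6.19°

-6.19°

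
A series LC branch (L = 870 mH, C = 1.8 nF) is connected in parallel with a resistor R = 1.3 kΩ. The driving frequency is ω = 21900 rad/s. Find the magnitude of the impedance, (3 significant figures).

1270 Ω

X_L = ωL = 19100 Ω
X_C = 1/(ωC) = 25400 Ω
Branch 1: Z₁ = R = 1300 Ω
Branch 2 (series LC): Z₂ = j(X_L − X_C) = −j6310 Ω
Parallel: Z = Z₁Z₂/(Z₁+Z₂), |Z| = 1270 Ω, ∠Z = -11.6°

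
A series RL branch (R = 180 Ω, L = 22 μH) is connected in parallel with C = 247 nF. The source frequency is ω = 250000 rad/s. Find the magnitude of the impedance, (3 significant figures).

16.2 Ω

X_L = ωL = 5.50 Ω
X_C = 1/(ωC) = 16.2 Ω
Branch 1 (R+jX_L): Z₁ = 180 + j5.50 Ω, |Z₁| = 180 Ω
Branch 2 (−jX_C): Z₂ = −j16.2 Ω
Parallel: Z = Z₁Z₂/(Z₁+Z₂), |Z| = 16.2 Ω, ∠Z = -84.8°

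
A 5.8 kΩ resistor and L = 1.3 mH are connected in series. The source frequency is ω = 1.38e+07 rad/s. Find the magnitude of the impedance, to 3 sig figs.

18900 Ω

X_L = ωL = 17900 Ω
Z = 5800 + j17900 Ω
|Z| = √(5800² + 17900²) = 18900 Ω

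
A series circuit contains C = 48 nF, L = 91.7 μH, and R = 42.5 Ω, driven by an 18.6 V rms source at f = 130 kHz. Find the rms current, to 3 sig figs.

285 mA

ω = 2πf = 816800 rad/s
X_L = ωL = 74.9 Ω
X_C = 1/(ωC) = 25.5 Ω
Net reactance X = X_L − X_C = 49.4 Ω
Z = 42.5 + j49.4 Ω
|Z| = √(42.5² + 49.4²) = 65.2 Ω
I = V/|Z| = 18.6/65.2 = 285 mA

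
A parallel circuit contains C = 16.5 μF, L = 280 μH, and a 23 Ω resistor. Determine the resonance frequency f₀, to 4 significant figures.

2.342 kHz

ω₀ = 1/√(LC) = 1/√(0.00028 × 1.65e-05) = 14710 rad/s
f₀ = ω₀/(2π) = 2.342 kHz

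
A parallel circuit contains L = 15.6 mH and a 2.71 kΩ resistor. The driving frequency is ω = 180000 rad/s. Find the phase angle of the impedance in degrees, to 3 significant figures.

44.0°

X_L = ωL = 2810 Ω
Parallel: admittances add. Y = 1/R + 1/(jωL)
Y = (0.000369 − j0.000356) S
|Y| = 0.000513 S → |Z| = 1/|Y| = 1950 Ω, ∠Z = −∠Y = 44.0°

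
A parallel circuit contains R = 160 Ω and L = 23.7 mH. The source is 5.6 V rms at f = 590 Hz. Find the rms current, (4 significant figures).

ω = 2πf = 3707 rad/s
X_L = ωL = 87.86 Ω
Parallel: admittances add. Y = 1/R + 1/(jωL)
Y = (0.006250 − j0.01138) S
|Y| = 0.01299 S → |Z| = 1/|Y| = 77.01 Ω, ∠Z = −∠Y = 61.23°
I = V/|Z| = 5.6/77.01 = 72.72 mA

72.72 mA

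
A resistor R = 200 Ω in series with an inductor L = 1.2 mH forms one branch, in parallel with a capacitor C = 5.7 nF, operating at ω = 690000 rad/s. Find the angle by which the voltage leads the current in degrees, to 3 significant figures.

-84.4°

X_L = ωL = 828 Ω
X_C = 1/(ωC) = 254 Ω
Branch 1 (R+jX_L): Z₁ = 200 + j828 Ω, |Z₁| = 852 Ω
Branch 2 (−jX_C): Z₂ = −j254 Ω
Parallel: Z = Z₁Z₂/(Z₁+Z₂), |Z| = 356 Ω, ∠Z = -84.4°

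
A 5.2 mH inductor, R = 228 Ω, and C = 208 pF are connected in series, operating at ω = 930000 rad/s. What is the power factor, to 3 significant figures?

0.564

X_L = ωL = 4840 Ω
X_C = 1/(ωC) = 5170 Ω
Net reactance X = X_L − X_C = -334 Ω
Z = 228 − j334 Ω
|Z| = √(228² + 334²) = 404 Ω
∠Z = arctan(-334/228) = -55.6°
cos φ = cos(-55.6°) = 0.564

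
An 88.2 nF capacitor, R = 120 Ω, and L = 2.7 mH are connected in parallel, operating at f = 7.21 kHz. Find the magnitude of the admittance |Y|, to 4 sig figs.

ω = 2πf = 45300 rad/s
X_L = ωL = 122.3 Ω
X_C = 1/(ωC) = 250.3 Ω
Parallel: admittances add. Y = 1/R + 1/(jωL) + jωC
Y = (0.008333 − j0.004180) S
|Y| = 0.009323 S → |Z| = 1/|Y| = 107.3 Ω, ∠Z = −∠Y = 26.64°

9.323 mS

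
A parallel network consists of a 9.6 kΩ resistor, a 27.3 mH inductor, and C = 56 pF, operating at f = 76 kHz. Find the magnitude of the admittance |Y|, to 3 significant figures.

116 μS

ω = 2πf = 477500 rad/s
X_L = ωL = 13000 Ω
X_C = 1/(ωC) = 37400 Ω
Parallel: admittances add. Y = 1/R + 1/(jωL) + jωC
Y = (0.000104 − j5e-05) S
|Y| = 0.000116 S → |Z| = 1/|Y| = 8660 Ω, ∠Z = −∠Y = 25.6°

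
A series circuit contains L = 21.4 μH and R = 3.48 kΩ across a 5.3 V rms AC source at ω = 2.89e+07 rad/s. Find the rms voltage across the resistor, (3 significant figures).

5.22 V

X_L = ωL = 618 Ω
Z = 3480 + j618 Ω
|Z| = √(3480² + 618²) = 3530 Ω
I = V/|Z| = 1.50 mA
V_R = I·|Z_R| = 0.00150 × 3480 = 5.22 V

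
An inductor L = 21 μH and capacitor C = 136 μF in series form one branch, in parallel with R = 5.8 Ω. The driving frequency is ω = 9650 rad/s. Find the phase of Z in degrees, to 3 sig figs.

X_L = ωL = 0.203 Ω
X_C = 1/(ωC) = 0.762 Ω
Branch 1: Z₁ = R = 5.80 Ω
Branch 2 (series LC): Z₂ = j(X_L − X_C) = −j0.559 Ω
Parallel: Z = Z₁Z₂/(Z₁+Z₂), |Z| = 0.557 Ω, ∠Z = -84.5°

-84.5°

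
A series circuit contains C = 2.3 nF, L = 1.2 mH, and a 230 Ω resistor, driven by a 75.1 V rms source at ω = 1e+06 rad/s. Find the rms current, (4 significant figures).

X_L = ωL = 1200 Ω
X_C = 1/(ωC) = 434.8 Ω
Net reactance X = X_L − X_C = 765.2 Ω
Z = 230.0 + j765.2 Ω
|Z| = √(230.0² + 765.2²) = 799.0 Ω
I = V/|Z| = 75.1/799.0 = 93.99 mA

93.99 mA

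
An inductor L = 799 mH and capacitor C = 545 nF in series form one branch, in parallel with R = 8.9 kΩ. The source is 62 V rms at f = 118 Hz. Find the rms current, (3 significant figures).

33.7 mA

ω = 2πf = 741.4 rad/s
X_L = ωL = 592 Ω
X_C = 1/(ωC) = 2470 Ω
Branch 1: Z₁ = R = 8900 Ω
Branch 2 (series LC): Z₂ = j(X_L − X_C) = −j1880 Ω
Parallel: Z = Z₁Z₂/(Z₁+Z₂), |Z| = 1840 Ω, ∠Z = -78.1°
I = V/|Z| = 62/1840 = 33.7 mA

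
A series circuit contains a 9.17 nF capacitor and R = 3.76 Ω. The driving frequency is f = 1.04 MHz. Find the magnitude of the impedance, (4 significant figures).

17.11 Ω

ω = 2πf = 6.535e+06 rad/s
X_C = 1/(ωC) = 16.69 Ω
Z = 3.760 − j16.69 Ω
|Z| = √(3.760² + 16.69²) = 17.11 Ω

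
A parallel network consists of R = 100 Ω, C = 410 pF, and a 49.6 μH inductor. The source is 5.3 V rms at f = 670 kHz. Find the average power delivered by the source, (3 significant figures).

ω = 2πf = 4.21e+06 rad/s
X_L = ωL = 209 Ω
X_C = 1/(ωC) = 579 Ω
Parallel: admittances add. Y = 1/R + 1/(jωL) + jωC
Y = (0.0100 − j0.00306) S
|Y| = 0.0105 S → |Z| = 1/|Y| = 95.6 Ω, ∠Z = −∠Y = 17.0°
I = V/|Z| = 55.4 mA
P = VI cos φ = 5.3 × 0.0554 × cos(17.0°) = 281 mW

281 mW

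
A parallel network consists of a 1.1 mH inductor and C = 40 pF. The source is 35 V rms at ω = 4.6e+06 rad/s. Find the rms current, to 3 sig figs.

477 μA

X_L = ωL = 5060 Ω
X_C = 1/(ωC) = 5430 Ω
Parallel: admittances add. Y = 1/(jωL) + jωC
Y = (0 − j1.36e-05) S
|Y| = 1.36e-05 S → |Z| = 1/|Y| = 73400 Ω, ∠Z = −∠Y = 90.0°
I = V/|Z| = 35/73400 = 477 μA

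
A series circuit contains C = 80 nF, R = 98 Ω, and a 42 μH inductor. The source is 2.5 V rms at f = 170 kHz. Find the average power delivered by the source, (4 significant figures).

57.22 mW

ω = 2πf = 1.068e+06 rad/s
X_L = ωL = 44.86 Ω
X_C = 1/(ωC) = 11.70 Ω
Net reactance X = X_L − X_C = 33.16 Ω
Z = 98.00 + j33.16 Ω
|Z| = √(98.00² + 33.16²) = 103.5 Ω
∠Z = arctan(33.16/98.00) = 18.69°
I = V/|Z| = 24.16 mA
P = VI cos φ = 2.5 × 0.02416 × cos(18.69°) = 57.22 mW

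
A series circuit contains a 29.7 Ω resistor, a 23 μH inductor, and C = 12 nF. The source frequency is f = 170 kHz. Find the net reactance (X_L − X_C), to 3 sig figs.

-53.4 Ω

ω = 2πf = 1.068e+06 rad/s
X_L = ωL = 24.6 Ω
X_C = 1/(ωC) = 78.0 Ω
X = 24.6 − 78.0 = -53.4 Ω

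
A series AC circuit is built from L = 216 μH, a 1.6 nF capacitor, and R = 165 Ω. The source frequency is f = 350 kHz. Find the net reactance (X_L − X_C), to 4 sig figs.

190.8 Ω

ω = 2πf = 2.199e+06 rad/s
X_L = ωL = 475.0 Ω
X_C = 1/(ωC) = 284.2 Ω
X = 475.0 − 284.2 = 190.8 Ω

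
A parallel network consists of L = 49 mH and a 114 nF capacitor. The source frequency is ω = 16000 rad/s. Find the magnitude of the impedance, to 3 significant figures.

X_L = ωL = 784 Ω
X_C = 1/(ωC) = 548 Ω
Parallel: admittances add. Y = 1/(jωL) + jωC
Y = (0 + j0.000548) S
|Y| = 0.000548 S → |Z| = 1/|Y| = 1820 Ω, ∠Z = −∠Y = -90.0°

1820 Ω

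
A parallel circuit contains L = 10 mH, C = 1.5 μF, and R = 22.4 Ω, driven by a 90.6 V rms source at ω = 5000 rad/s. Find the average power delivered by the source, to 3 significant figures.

366 W

X_L = ωL = 50.0 Ω
X_C = 1/(ωC) = 133 Ω
Parallel: admittances add. Y = 1/R + 1/(jωL) + jωC
Y = (0.0446 − j0.0125) S
|Y| = 0.0464 S → |Z| = 1/|Y| = 21.6 Ω, ∠Z = −∠Y = 15.6°
I = V/|Z| = 4.20 A
P = VI cos φ = 90.6 × 4.20 × cos(15.6°) = 366 W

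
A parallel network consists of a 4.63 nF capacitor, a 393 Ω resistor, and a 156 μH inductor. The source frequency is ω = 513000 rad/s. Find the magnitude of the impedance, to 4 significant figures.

95.83 Ω

X_L = ωL = 80.03 Ω
X_C = 1/(ωC) = 421.0 Ω
Parallel: admittances add. Y = 1/R + 1/(jωL) + jωC
Y = (0.002545 − j0.01012) S
|Y| = 0.01044 S → |Z| = 1/|Y| = 95.83 Ω, ∠Z = −∠Y = 75.89°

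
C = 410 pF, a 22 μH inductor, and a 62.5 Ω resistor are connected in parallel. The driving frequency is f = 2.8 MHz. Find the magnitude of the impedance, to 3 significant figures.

ω = 2πf = 1.759e+07 rad/s
X_L = ωL = 387 Ω
X_C = 1/(ωC) = 139 Ω
Parallel: admittances add. Y = 1/R + 1/(jωL) + jωC
Y = (0.0160 + j0.00463) S
|Y| = 0.0167 S → |Z| = 1/|Y| = 60.0 Ω, ∠Z = −∠Y = -16.1°

60.0 Ω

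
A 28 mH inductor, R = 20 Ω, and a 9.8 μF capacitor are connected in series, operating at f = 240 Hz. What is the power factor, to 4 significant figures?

0.6180

ω = 2πf = 1508 rad/s
X_L = ωL = 42.22 Ω
X_C = 1/(ωC) = 67.67 Ω
Net reactance X = X_L − X_C = -25.44 Ω
Z = 20.00 − j25.44 Ω
|Z| = √(20.00² + 25.44²) = 32.36 Ω
∠Z = arctan(-25.44/20.00) = -51.83°
cos φ = cos(-51.83°) = 0.6180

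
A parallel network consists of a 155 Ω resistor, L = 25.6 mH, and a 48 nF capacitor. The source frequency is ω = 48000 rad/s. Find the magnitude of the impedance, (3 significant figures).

151 Ω

X_L = ωL = 1230 Ω
X_C = 1/(ωC) = 434 Ω
Parallel: admittances add. Y = 1/R + 1/(jωL) + jωC
Y = (0.00645 + j0.00149) S
|Y| = 0.00662 S → |Z| = 1/|Y| = 151 Ω, ∠Z = −∠Y = -13.0°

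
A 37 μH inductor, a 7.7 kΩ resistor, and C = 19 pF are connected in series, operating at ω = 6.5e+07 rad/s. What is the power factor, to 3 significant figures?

0.979

X_L = ωL = 2400 Ω
X_C = 1/(ωC) = 810 Ω
Net reactance X = X_L − X_C = 1600 Ω
Z = 7700 + j1600 Ω
|Z| = √(7700² + 1600²) = 7860 Ω
∠Z = arctan(1600/7700) = 11.7°
cos φ = cos(11.7°) = 0.979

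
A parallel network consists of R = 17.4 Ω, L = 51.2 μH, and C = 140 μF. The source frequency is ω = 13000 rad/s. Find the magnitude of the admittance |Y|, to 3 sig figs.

X_L = ωL = 0.666 Ω
X_C = 1/(ωC) = 0.549 Ω
Parallel: admittances add. Y = 1/R + 1/(jωL) + jωC
Y = (0.0575 + j0.318) S
|Y| = 0.323 S → |Z| = 1/|Y| = 3.10 Ω, ∠Z = −∠Y = -79.7°

323 mS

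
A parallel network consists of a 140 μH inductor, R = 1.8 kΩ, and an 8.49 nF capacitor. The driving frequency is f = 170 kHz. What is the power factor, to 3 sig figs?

0.227

ω = 2πf = 1.068e+06 rad/s
X_L = ωL = 150 Ω
X_C = 1/(ωC) = 110 Ω
Parallel: admittances add. Y = 1/R + 1/(jωL) + jωC
Y = (0.000556 + j0.00238) S
|Y| = 0.00245 S → |Z| = 1/|Y| = 409 Ω, ∠Z = −∠Y = -76.9°
cos φ = cos(-76.9°) = 0.227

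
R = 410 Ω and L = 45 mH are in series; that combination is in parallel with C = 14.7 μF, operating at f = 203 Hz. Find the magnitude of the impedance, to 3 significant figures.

ω = 2πf = 1275 rad/s
X_L = ωL = 57.4 Ω
X_C = 1/(ωC) = 53.3 Ω
Branch 1 (R+jX_L): Z₁ = 410 + j57.4 Ω, |Z₁| = 414 Ω
Branch 2 (−jX_C): Z₂ = −j53.3 Ω
Parallel: Z = Z₁Z₂/(Z₁+Z₂), |Z| = 53.9 Ω, ∠Z = -82.6°

53.9 Ω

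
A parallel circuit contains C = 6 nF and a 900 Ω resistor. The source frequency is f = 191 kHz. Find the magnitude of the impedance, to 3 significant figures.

ω = 2πf = 1.2e+06 rad/s
X_C = 1/(ωC) = 139 Ω
Parallel: admittances add. Y = 1/R + jωC
Y = (0.00111 + j0.00720) S
|Y| = 0.00729 S → |Z| = 1/|Y| = 137 Ω, ∠Z = −∠Y = -81.2°

137 Ω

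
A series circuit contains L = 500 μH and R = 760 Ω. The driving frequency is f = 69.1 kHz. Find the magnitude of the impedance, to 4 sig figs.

ω = 2πf = 434200 rad/s
X_L = ωL = 217.1 Ω
Z = 760.0 + j217.1 Ω
|Z| = √(760.0² + 217.1²) = 790.4 Ω

790.4 Ω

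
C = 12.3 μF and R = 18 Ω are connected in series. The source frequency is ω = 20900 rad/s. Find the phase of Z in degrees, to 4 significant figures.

-12.19°

X_C = 1/(ωC) = 3.890 Ω
Z = 18.00 − j3.890 Ω
|Z| = √(18.00² + 3.890²) = 18.42 Ω
∠Z = arctan(-3.890/18.00) = -12.19°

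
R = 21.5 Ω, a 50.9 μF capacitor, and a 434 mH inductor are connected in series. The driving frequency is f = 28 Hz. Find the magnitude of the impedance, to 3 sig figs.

41.3 Ω

ω = 2πf = 175.9 rad/s
X_L = ωL = 76.4 Ω
X_C = 1/(ωC) = 112 Ω
Net reactance X = X_L − X_C = -35.3 Ω
Z = 21.5 − j35.3 Ω
|Z| = √(21.5² + 35.3²) = 41.3 Ω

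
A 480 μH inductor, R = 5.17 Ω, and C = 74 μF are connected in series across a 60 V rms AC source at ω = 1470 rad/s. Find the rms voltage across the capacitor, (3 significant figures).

55.5 V

X_L = ωL = 0.706 Ω
X_C = 1/(ωC) = 9.19 Ω
Net reactance X = X_L − X_C = -8.49 Ω
Z = 5.17 − j8.49 Ω
|Z| = √(5.17² + 8.49²) = 9.94 Ω
I = V/|Z| = 6.04 A
V_C = I·|Z_C| = 6.04 × 9.19 = 55.5 V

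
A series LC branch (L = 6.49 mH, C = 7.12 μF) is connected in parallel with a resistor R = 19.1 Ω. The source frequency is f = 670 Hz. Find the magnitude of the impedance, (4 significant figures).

5.761 Ω

ω = 2πf = 4210 rad/s
X_L = ωL = 27.32 Ω
X_C = 1/(ωC) = 33.36 Ω
Branch 1: Z₁ = R = 19.10 Ω
Branch 2 (series LC): Z₂ = j(X_L − X_C) = −j6.042 Ω
Parallel: Z = Z₁Z₂/(Z₁+Z₂), |Z| = 5.761 Ω, ∠Z = -72.45°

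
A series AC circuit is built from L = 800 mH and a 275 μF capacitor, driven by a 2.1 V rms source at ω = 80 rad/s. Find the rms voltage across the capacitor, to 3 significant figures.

X_L = ωL = 64.0 Ω
X_C = 1/(ωC) = 45.5 Ω
Net reactance X = X_L − X_C = 18.5 Ω
Z = j18.5 Ω
|Z| = √(0² + 18.5²) = 18.5 Ω
I = V/|Z| = 113 mA
V_C = I·|Z_C| = 0.113 × 45.5 = 5.15 V

5.15 V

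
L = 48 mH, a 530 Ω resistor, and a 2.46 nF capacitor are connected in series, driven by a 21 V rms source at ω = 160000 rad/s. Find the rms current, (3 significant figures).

4.06 mA

X_L = ωL = 7680 Ω
X_C = 1/(ωC) = 2540 Ω
Net reactance X = X_L − X_C = 5140 Ω
Z = 530 + j5140 Ω
|Z| = √(530² + 5140²) = 5170 Ω
I = V/|Z| = 21/5170 = 4.06 mA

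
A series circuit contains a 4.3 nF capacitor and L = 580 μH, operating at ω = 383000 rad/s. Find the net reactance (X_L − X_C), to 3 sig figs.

-385 Ω

X_L = ωL = 222 Ω
X_C = 1/(ωC) = 607 Ω
X = 222 − 607 = -385 Ω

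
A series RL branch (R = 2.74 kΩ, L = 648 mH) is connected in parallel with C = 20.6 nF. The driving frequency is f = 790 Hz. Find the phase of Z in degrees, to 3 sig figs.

ω = 2πf = 4964 rad/s
X_L = ωL = 3220 Ω
X_C = 1/(ωC) = 9780 Ω
Branch 1 (R+jX_L): Z₁ = 2740 + j3220 Ω, |Z₁| = 4230 Ω
Branch 2 (−jX_C): Z₂ = −j9780 Ω
Parallel: Z = Z₁Z₂/(Z₁+Z₂), |Z| = 5810 Ω, ∠Z = 26.9°

26.9°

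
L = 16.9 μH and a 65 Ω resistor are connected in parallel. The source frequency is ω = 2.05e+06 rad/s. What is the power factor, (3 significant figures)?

X_L = ωL = 34.6 Ω
Parallel: admittances add. Y = 1/R + 1/(jωL)
Y = (0.0154 − j0.0289) S
|Y| = 0.0327 S → |Z| = 1/|Y| = 30.6 Ω, ∠Z = −∠Y = 61.9°
cos φ = cos(61.9°) = 0.470

0.470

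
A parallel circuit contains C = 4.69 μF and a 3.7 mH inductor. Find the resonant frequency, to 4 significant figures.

1.208 kHz

ω₀ = 1/√(LC) = 1/√(0.0037 × 4.69e-06) = 7591 rad/s
f₀ = ω₀/(2π) = 1.208 kHz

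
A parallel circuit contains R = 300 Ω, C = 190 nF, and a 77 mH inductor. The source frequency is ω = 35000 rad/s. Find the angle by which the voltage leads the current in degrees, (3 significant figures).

X_L = ωL = 2700 Ω
X_C = 1/(ωC) = 150 Ω
Parallel: admittances add. Y = 1/R + 1/(jωL) + jωC
Y = (0.00333 + j0.00628) S
|Y| = 0.00711 S → |Z| = 1/|Y| = 141 Ω, ∠Z = −∠Y = -62.0°

-62.0°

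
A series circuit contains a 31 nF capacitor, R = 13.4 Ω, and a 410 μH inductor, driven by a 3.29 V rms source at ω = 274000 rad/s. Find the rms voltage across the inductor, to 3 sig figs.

25.6 V

X_L = ωL = 112 Ω
X_C = 1/(ωC) = 118 Ω
Net reactance X = X_L − X_C = -5.39 Ω
Z = 13.4 − j5.39 Ω
|Z| = √(13.4² + 5.39²) = 14.4 Ω
I = V/|Z| = 228 mA
V_L = I·|Z_L| = 0.228 × 112 = 25.6 V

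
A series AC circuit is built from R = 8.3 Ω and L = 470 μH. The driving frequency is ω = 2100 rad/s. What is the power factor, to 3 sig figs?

X_L = ωL = 0.987 Ω
Z = 8.30 + j0.987 Ω
|Z| = √(8.30² + 0.987²) = 8.36 Ω
∠Z = arctan(0.987/8.30) = 6.78°
cos φ = cos(6.78°) = 0.993

0.993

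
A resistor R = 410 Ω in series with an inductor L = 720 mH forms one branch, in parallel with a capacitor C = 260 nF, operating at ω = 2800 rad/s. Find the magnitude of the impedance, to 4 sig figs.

X_L = ωL = 2016 Ω
X_C = 1/(ωC) = 1374 Ω
Branch 1 (R+jX_L): Z₁ = 410.0 + j2016 Ω, |Z₁| = 2057 Ω
Branch 2 (−jX_C): Z₂ = −j1374 Ω
Parallel: Z = Z₁Z₂/(Z₁+Z₂), |Z| = 3708 Ω, ∠Z = -68.95°

3708 Ω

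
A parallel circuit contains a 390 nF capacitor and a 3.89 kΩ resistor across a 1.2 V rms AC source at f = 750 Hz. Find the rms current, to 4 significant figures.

ω = 2πf = 4712 rad/s
X_C = 1/(ωC) = 544.1 Ω
Parallel: admittances add. Y = 1/R + jωC
Y = (0.0002571 + j0.001838) S
|Y| = 0.001856 S → |Z| = 1/|Y| = 538.9 Ω, ∠Z = −∠Y = -82.04°
I = V/|Z| = 1.2/538.9 = 2.227 mA

2.227 mA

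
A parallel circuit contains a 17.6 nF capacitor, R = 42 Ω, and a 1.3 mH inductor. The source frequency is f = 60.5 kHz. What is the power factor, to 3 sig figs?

0.981

ω = 2πf = 380100 rad/s
X_L = ωL = 494 Ω
X_C = 1/(ωC) = 149 Ω
Parallel: admittances add. Y = 1/R + 1/(jωL) + jωC
Y = (0.0238 + j0.00467) S
|Y| = 0.0243 S → |Z| = 1/|Y| = 41.2 Ω, ∠Z = −∠Y = -11.1°
cos φ = cos(-11.1°) = 0.981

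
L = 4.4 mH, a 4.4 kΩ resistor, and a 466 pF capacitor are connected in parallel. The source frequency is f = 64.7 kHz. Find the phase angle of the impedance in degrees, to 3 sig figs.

58.4°

ω = 2πf = 406500 rad/s
X_L = ωL = 1790 Ω
X_C = 1/(ωC) = 5280 Ω
Parallel: admittances add. Y = 1/R + 1/(jωL) + jωC
Y = (0.000227 − j0.000370) S
|Y| = 0.000434 S → |Z| = 1/|Y| = 2300 Ω, ∠Z = −∠Y = 58.4°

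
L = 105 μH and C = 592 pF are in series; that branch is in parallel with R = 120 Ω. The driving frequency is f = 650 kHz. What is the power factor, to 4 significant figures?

ω = 2πf = 4.084e+06 rad/s
X_L = ωL = 428.8 Ω
X_C = 1/(ωC) = 413.6 Ω
Branch 1: Z₁ = R = 120.0 Ω
Branch 2 (series LC): Z₂ = j(X_L − X_C) = j15.22 Ω
Parallel: Z = Z₁Z₂/(Z₁+Z₂), |Z| = 15.10 Ω, ∠Z = 82.77°
cos φ = cos(82.77°) = 0.1259

0.1259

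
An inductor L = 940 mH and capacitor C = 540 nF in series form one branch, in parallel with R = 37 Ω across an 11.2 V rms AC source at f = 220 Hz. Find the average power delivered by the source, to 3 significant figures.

ω = 2πf = 1382 rad/s
X_L = ωL = 1300 Ω
X_C = 1/(ωC) = 1340 Ω
Branch 1: Z₁ = R = 37.0 Ω
Branch 2 (series LC): Z₂ = j(X_L − X_C) = −j40.3 Ω
Parallel: Z = Z₁Z₂/(Z₁+Z₂), |Z| = 27.3 Ω, ∠Z = -42.5°
I = V/|Z| = 411 mA
P = VI cos φ = 11.2 × 0.411 × cos(-42.5°) = 3.39 W

3.39 W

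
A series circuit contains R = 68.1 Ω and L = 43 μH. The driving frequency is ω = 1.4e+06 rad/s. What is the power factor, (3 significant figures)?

X_L = ωL = 60.2 Ω
Z = 68.1 + j60.2 Ω
|Z| = √(68.1² + 60.2²) = 90.9 Ω
∠Z = arctan(60.2/68.1) = 41.5°
cos φ = cos(41.5°) = 0.749

0.749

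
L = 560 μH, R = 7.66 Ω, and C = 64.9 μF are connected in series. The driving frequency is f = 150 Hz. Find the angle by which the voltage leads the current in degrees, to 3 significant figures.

ω = 2πf = 942.5 rad/s
X_L = ωL = 0.528 Ω
X_C = 1/(ωC) = 16.3 Ω
Net reactance X = X_L − X_C = -15.8 Ω
Z = 7.66 − j15.8 Ω
|Z| = √(7.66² + 15.8²) = 17.6 Ω
∠Z = arctan(-15.8/7.66) = -64.2°

-64.2°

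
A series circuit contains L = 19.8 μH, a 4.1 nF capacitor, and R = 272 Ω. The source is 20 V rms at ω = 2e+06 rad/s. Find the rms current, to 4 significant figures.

70.37 mA

X_L = ωL = 39.60 Ω
X_C = 1/(ωC) = 122.0 Ω
Net reactance X = X_L − X_C = -82.35 Ω
Z = 272.0 − j82.35 Ω
|Z| = √(272.0² + 82.35²) = 284.2 Ω
I = V/|Z| = 20/284.2 = 70.37 mA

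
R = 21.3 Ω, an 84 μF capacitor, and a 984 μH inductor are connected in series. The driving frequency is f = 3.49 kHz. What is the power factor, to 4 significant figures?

0.7115

ω = 2πf = 21930 rad/s
X_L = ωL = 21.58 Ω
X_C = 1/(ωC) = 0.5429 Ω
Net reactance X = X_L − X_C = 21.03 Ω
Z = 21.30 + j21.03 Ω
|Z| = √(21.30² + 21.03²) = 29.94 Ω
∠Z = arctan(21.03/21.30) = 44.64°
cos φ = cos(44.64°) = 0.7115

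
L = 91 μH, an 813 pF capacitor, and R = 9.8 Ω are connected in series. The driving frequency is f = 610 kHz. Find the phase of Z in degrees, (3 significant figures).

70.6°

ω = 2πf = 3.833e+06 rad/s
X_L = ωL = 349 Ω
X_C = 1/(ωC) = 321 Ω
Net reactance X = X_L − X_C = 27.9 Ω
Z = 9.80 + j27.9 Ω
|Z| = √(9.80² + 27.9²) = 29.5 Ω
∠Z = arctan(27.9/9.80) = 70.6°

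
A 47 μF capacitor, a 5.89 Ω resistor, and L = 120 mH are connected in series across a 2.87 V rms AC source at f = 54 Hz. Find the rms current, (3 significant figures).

ω = 2πf = 339.3 rad/s
X_L = ωL = 40.7 Ω
X_C = 1/(ωC) = 62.7 Ω
Net reactance X = X_L − X_C = -22.0 Ω
Z = 5.89 − j22.0 Ω
|Z| = √(5.89² + 22.0²) = 22.8 Ω
I = V/|Z| = 2.87/22.8 = 126 mA

126 mA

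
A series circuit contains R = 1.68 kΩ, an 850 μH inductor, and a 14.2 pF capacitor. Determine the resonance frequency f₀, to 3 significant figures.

1.45 MHz

ω₀ = 1/√(LC) = 1/√(0.00085 × 1.42e-11) = 9.102e+06 rad/s
f₀ = ω₀/(2π) = 1.45 MHz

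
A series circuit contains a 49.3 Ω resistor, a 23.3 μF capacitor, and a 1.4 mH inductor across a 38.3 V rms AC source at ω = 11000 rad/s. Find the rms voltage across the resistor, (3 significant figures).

X_L = ωL = 15.4 Ω
X_C = 1/(ωC) = 3.90 Ω
Net reactance X = X_L − X_C = 11.5 Ω
Z = 49.3 + j11.5 Ω
|Z| = √(49.3² + 11.5²) = 50.6 Ω
I = V/|Z| = 757 mA
V_R = I·|Z_R| = 0.757 × 49.3 = 37.3 V

37.3 V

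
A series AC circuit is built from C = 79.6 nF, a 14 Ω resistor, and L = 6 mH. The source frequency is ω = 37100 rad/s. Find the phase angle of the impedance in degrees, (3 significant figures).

-83.1°

X_L = ωL = 223 Ω
X_C = 1/(ωC) = 339 Ω
Net reactance X = X_L − X_C = -116 Ω
Z = 14.0 − j116 Ω
|Z| = √(14.0² + 116²) = 117 Ω
∠Z = arctan(-116/14.0) = -83.1°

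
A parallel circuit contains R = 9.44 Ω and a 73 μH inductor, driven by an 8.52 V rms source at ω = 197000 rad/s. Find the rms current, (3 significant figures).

X_L = ωL = 14.4 Ω
Parallel: admittances add. Y = 1/R + 1/(jωL)
Y = (0.106 − j0.0695) S
|Y| = 0.127 S → |Z| = 1/|Y| = 7.89 Ω, ∠Z = −∠Y = 33.3°
I = V/|Z| = 8.52/7.89 = 1.08 A

1.08 A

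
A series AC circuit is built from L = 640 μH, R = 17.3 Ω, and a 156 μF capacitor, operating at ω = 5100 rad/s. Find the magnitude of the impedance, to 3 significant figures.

X_L = ωL = 3.26 Ω
X_C = 1/(ωC) = 1.26 Ω
Net reactance X = X_L − X_C = 2.01 Ω
Z = 17.3 + j2.01 Ω
|Z| = √(17.3² + 2.01²) = 17.4 Ω

17.4 Ω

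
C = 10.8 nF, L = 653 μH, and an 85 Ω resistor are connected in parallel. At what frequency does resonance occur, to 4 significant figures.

ω₀ = 1/√(LC) = 1/√(0.000653 × 1.08e-08) = 376600 rad/s
f₀ = ω₀/(2π) = 59.93 kHz

59.93 kHz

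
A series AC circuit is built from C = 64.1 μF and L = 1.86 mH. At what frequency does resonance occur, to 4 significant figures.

ω₀ = 1/√(LC) = 1/√(0.00186 × 6.41e-05) = 2896 rad/s
f₀ = ω₀/(2π) = 460.9 Hz

460.9 Hz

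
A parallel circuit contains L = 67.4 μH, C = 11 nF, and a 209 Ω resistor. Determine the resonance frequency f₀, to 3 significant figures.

ω₀ = 1/√(LC) = 1/√(6.74e-05 × 1.1e-08) = 1.161e+06 rad/s
f₀ = ω₀/(2π) = 185 kHz

185 kHz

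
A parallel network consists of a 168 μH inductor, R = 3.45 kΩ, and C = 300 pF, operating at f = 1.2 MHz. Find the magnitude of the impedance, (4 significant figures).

ω = 2πf = 7.54e+06 rad/s
X_L = ωL = 1267 Ω
X_C = 1/(ωC) = 442.1 Ω
Parallel: admittances add. Y = 1/R + 1/(jωL) + jωC
Y = (0.0002899 + j0.001472) S
|Y| = 0.001501 S → |Z| = 1/|Y| = 666.3 Ω, ∠Z = −∠Y = -78.86°

666.3 Ω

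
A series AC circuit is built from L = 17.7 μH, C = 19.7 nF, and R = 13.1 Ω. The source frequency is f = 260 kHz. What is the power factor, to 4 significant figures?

ω = 2πf = 1.634e+06 rad/s
X_L = ωL = 28.92 Ω
X_C = 1/(ωC) = 31.07 Ω
Net reactance X = X_L − X_C = -2.158 Ω
Z = 13.10 − j2.158 Ω
|Z| = √(13.10² + 2.158²) = 13.28 Ω
∠Z = arctan(-2.158/13.10) = -9.353°
cos φ = cos(-9.353°) = 0.9867

0.9867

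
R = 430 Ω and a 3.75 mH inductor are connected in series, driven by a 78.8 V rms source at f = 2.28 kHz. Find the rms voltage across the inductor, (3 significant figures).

9.77 V

ω = 2πf = 14330 rad/s
X_L = ωL = 53.7 Ω
Z = 430 + j53.7 Ω
|Z| = √(430² + 53.7²) = 433 Ω
I = V/|Z| = 182 mA
V_L = I·|Z_L| = 0.182 × 53.7 = 9.77 V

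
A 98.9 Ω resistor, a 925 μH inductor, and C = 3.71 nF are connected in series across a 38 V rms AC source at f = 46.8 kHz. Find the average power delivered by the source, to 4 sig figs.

ω = 2πf = 294100 rad/s
X_L = ωL = 272.0 Ω
X_C = 1/(ωC) = 916.6 Ω
Net reactance X = X_L − X_C = -644.6 Ω
Z = 98.90 − j644.6 Ω
|Z| = √(98.90² + 644.6²) = 652.2 Ω
∠Z = arctan(-644.6/98.90) = -81.28°
I = V/|Z| = 58.27 mA
P = VI cos φ = 38 × 0.05827 × cos(-81.28°) = 335.8 mW

335.8 mW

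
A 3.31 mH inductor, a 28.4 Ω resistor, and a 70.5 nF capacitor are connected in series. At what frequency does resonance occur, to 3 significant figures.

ω₀ = 1/√(LC) = 1/√(0.00331 × 7.05e-08) = 65460 rad/s
f₀ = ω₀/(2π) = 10.4 kHz

10.4 kHz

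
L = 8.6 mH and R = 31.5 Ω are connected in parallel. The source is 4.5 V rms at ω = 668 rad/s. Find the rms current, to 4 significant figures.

X_L = ωL = 5.745 Ω
Parallel: admittances add. Y = 1/R + 1/(jωL)
Y = (0.03175 − j0.1741) S
|Y| = 0.1769 S → |Z| = 1/|Y| = 5.652 Ω, ∠Z = −∠Y = 79.66°
I = V/|Z| = 4.5/5.652 = 796.2 mA

796.2 mA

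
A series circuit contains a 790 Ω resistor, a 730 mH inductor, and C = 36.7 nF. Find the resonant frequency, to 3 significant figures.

972 Hz

ω₀ = 1/√(LC) = 1/√(0.73 × 3.67e-08) = 6109 rad/s
f₀ = ω₀/(2π) = 972 Hz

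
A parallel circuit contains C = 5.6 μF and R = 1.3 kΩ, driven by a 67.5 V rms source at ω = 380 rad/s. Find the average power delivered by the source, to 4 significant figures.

3.505 W

X_C = 1/(ωC) = 469.9 Ω
Parallel: admittances add. Y = 1/R + jωC
Y = (0.0007692 + j0.002128) S
|Y| = 0.002263 S → |Z| = 1/|Y| = 441.9 Ω, ∠Z = −∠Y = -70.13°
I = V/|Z| = 152.7 mA
P = VI cos φ = 67.5 × 0.1527 × cos(-70.13°) = 3.505 W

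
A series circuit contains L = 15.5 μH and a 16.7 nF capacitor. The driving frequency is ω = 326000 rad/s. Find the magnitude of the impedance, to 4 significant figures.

178.6 Ω

X_L = ωL = 5.053 Ω
X_C = 1/(ωC) = 183.7 Ω
Net reactance X = X_L − X_C = -178.6 Ω
Z = − j178.6 Ω
|Z| = √(0² + 178.6²) = 178.6 Ω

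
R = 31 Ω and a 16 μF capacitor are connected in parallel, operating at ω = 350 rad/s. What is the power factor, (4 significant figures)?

X_C = 1/(ωC) = 178.6 Ω
Parallel: admittances add. Y = 1/R + jωC
Y = (0.03226 + j0.005600) S
|Y| = 0.03274 S → |Z| = 1/|Y| = 30.54 Ω, ∠Z = −∠Y = -9.848°
cos φ = cos(-9.848°) = 0.9853

0.9853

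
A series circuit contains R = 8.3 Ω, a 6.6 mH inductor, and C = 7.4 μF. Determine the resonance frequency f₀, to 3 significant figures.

ω₀ = 1/√(LC) = 1/√(0.0066 × 7.4e-06) = 4525 rad/s
f₀ = ω₀/(2π) = 720 Hz

720 Hz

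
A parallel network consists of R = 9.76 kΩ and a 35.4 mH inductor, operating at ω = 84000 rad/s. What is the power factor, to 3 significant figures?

X_L = ωL = 2970 Ω
Parallel: admittances add. Y = 1/R + 1/(jωL)
Y = (0.000102 − j0.000336) S
|Y| = 0.000352 S → |Z| = 1/|Y| = 2840 Ω, ∠Z = −∠Y = 73.1°
cos φ = cos(73.1°) = 0.291

0.291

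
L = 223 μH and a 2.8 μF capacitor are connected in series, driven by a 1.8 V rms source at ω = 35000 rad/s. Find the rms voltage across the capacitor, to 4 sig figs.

7.656 V

X_L = ωL = 7.805 Ω
X_C = 1/(ωC) = 10.20 Ω
Net reactance X = X_L − X_C = -2.399 Ω
Z = − j2.399 Ω
|Z| = √(0² + 2.399²) = 2.399 Ω
I = V/|Z| = 750.3 mA
V_C = I·|Z_C| = 0.7503 × 10.20 = 7.656 V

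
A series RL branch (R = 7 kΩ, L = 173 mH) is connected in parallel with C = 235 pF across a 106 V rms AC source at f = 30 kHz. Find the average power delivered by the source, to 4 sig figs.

70.71 mW

ω = 2πf = 188500 rad/s
X_L = ωL = 32610 Ω
X_C = 1/(ωC) = 22580 Ω
Branch 1 (R+jX_L): Z₁ = 7000 + j32610 Ω, |Z₁| = 33350 Ω
Branch 2 (−jX_C): Z₂ = −j22580 Ω
Parallel: Z = Z₁Z₂/(Z₁+Z₂), |Z| = 61540 Ω, ∠Z = -67.22°
I = V/|Z| = 1.722 mA
P = VI cos φ = 106 × 0.001722 × cos(-67.22°) = 70.71 mW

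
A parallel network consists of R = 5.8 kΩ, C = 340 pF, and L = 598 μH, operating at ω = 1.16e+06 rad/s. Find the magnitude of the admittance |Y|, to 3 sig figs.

1.06 mS

X_L = ωL = 694 Ω
X_C = 1/(ωC) = 2540 Ω
Parallel: admittances add. Y = 1/R + 1/(jωL) + jωC
Y = (0.000172 − j0.00105) S
|Y| = 0.00106 S → |Z| = 1/|Y| = 942 Ω, ∠Z = −∠Y = 80.7°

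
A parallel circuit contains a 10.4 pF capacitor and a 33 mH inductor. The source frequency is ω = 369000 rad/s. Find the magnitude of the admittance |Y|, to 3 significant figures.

X_L = ωL = 12200 Ω
X_C = 1/(ωC) = 261000 Ω
Parallel: admittances add. Y = 1/(jωL) + jωC
Y = (0 − j7.83e-05) S
|Y| = 7.83e-05 S → |Z| = 1/|Y| = 12800 Ω, ∠Z = −∠Y = 90.0°

78.3 μS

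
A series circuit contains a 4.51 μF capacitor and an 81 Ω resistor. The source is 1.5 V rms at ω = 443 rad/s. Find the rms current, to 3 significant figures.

X_C = 1/(ωC) = 501 Ω
Z = 81.0 − j501 Ω
|Z| = √(81.0² + 501²) = 507 Ω
I = V/|Z| = 1.5/507 = 2.96 mA

2.96 mA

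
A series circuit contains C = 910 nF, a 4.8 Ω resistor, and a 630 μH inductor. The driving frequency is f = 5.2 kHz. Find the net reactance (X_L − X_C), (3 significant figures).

-13.1 Ω

ω = 2πf = 32670 rad/s
X_L = ωL = 20.6 Ω
X_C = 1/(ωC) = 33.6 Ω
X = 20.6 − 33.6 = -13.1 Ω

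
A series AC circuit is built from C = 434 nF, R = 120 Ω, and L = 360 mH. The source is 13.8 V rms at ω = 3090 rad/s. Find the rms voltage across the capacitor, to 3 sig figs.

26.7 V

X_L = ωL = 1110 Ω
X_C = 1/(ωC) = 746 Ω
Net reactance X = X_L − X_C = 367 Ω
Z = 120 + j367 Ω
|Z| = √(120² + 367²) = 386 Ω
I = V/|Z| = 35.8 mA
V_C = I·|Z_C| = 0.0358 × 746 = 26.7 V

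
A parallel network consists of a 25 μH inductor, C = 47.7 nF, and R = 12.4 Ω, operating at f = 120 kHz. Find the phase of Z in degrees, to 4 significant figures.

11.96°

ω = 2πf = 754000 rad/s
X_L = ωL = 18.85 Ω
X_C = 1/(ωC) = 27.80 Ω
Parallel: admittances add. Y = 1/R + 1/(jωL) + jωC
Y = (0.08065 − j0.01709) S
|Y| = 0.08244 S → |Z| = 1/|Y| = 12.13 Ω, ∠Z = −∠Y = 11.96°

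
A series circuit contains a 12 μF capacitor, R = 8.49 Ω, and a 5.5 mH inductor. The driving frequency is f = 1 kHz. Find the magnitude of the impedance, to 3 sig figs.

22.9 Ω

ω = 2πf = 6283 rad/s
X_L = ωL = 34.6 Ω
X_C = 1/(ωC) = 13.3 Ω
Net reactance X = X_L − X_C = 21.3 Ω
Z = 8.49 + j21.3 Ω
|Z| = √(8.49² + 21.3²) = 22.9 Ω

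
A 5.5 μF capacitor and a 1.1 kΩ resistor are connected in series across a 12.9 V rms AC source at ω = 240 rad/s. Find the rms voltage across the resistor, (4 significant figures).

10.62 V

X_C = 1/(ωC) = 757.6 Ω
Z = 1100 − j757.6 Ω
|Z| = √(1100² + 757.6²) = 1336 Ω
I = V/|Z| = 9.658 mA
V_R = I·|Z_R| = 0.009658 × 1100 = 10.62 V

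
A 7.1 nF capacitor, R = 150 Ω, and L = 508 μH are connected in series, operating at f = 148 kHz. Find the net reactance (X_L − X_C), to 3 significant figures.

321 Ω

ω = 2πf = 929900 rad/s
X_L = ωL = 472 Ω
X_C = 1/(ωC) = 151 Ω
X = 472 − 151 = 321 Ω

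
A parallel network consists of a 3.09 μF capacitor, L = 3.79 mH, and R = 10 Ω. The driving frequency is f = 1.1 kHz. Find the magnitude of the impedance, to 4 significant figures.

9.861 Ω

ω = 2πf = 6912 rad/s
X_L = ωL = 26.19 Ω
X_C = 1/(ωC) = 46.82 Ω
Parallel: admittances add. Y = 1/R + 1/(jωL) + jωC
Y = (0.1000 − j0.01682) S
|Y| = 0.1014 S → |Z| = 1/|Y| = 9.861 Ω, ∠Z = −∠Y = 9.547°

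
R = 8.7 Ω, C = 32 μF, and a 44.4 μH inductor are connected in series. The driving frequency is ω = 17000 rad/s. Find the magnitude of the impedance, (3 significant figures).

8.77 Ω

X_L = ωL = 0.755 Ω
X_C = 1/(ωC) = 1.84 Ω
Net reactance X = X_L − X_C = -1.08 Ω
Z = 8.70 − j1.08 Ω
|Z| = √(8.70² + 1.08²) = 8.77 Ω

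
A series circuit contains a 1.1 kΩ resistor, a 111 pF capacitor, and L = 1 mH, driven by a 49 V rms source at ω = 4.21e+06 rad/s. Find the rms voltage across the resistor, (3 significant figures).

23.0 V

X_L = ωL = 4210 Ω
X_C = 1/(ωC) = 2140 Ω
Net reactance X = X_L − X_C = 2070 Ω
Z = 1100 + j2070 Ω
|Z| = √(1100² + 2070²) = 2340 Ω
I = V/|Z| = 20.9 mA
V_R = I·|Z_R| = 0.0209 × 1100 = 23.0 V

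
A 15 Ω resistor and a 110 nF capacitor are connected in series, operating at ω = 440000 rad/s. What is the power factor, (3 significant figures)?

0.587

X_C = 1/(ωC) = 20.7 Ω
Z = 15.0 − j20.7 Ω
|Z| = √(15.0² + 20.7²) = 25.5 Ω
∠Z = arctan(-20.7/15.0) = -54.0°
cos φ = cos(-54.0°) = 0.587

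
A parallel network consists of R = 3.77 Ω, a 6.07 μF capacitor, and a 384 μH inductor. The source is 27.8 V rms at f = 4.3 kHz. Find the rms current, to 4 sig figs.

ω = 2πf = 27020 rad/s
X_L = ωL = 10.37 Ω
X_C = 1/(ωC) = 6.098 Ω
Parallel: admittances add. Y = 1/R + 1/(jωL) + jωC
Y = (0.2653 + j0.06761) S
|Y| = 0.2737 S → |Z| = 1/|Y| = 3.653 Ω, ∠Z = −∠Y = -14.30°
I = V/|Z| = 27.8/3.653 = 7.610 A

7.610 A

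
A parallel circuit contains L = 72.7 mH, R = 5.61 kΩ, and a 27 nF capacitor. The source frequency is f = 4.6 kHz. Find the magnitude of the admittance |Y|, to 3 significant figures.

ω = 2πf = 28900 rad/s
X_L = ωL = 2100 Ω
X_C = 1/(ωC) = 1280 Ω
Parallel: admittances add. Y = 1/R + 1/(jωL) + jωC
Y = (0.000178 + j0.000304) S
|Y| = 0.000353 S → |Z| = 1/|Y| = 2830 Ω, ∠Z = −∠Y = -59.7°

353 μS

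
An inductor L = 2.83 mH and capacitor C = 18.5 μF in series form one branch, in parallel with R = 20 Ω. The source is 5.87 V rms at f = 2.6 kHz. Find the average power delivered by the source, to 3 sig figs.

1.72 W

ω = 2πf = 16340 rad/s
X_L = ωL = 46.2 Ω
X_C = 1/(ωC) = 3.31 Ω
Branch 1: Z₁ = R = 20.0 Ω
Branch 2 (series LC): Z₂ = j(X_L − X_C) = j42.9 Ω
Parallel: Z = Z₁Z₂/(Z₁+Z₂), |Z| = 18.1 Ω, ∠Z = 25.0°
I = V/|Z| = 324 mA
P = VI cos φ = 5.87 × 0.324 × cos(25.0°) = 1.72 W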